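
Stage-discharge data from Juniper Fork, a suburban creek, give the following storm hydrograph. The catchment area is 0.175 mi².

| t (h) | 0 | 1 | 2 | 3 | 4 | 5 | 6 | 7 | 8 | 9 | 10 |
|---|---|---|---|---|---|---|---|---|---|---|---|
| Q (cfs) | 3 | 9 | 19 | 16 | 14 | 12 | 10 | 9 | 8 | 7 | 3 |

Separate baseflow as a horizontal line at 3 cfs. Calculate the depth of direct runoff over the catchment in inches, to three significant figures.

d ≈ 0.682 in

Direct runoff: 0.0, 6.0, 16.0, 13.0, 11.0, 9.0, 7.0, 6.0, 5.0, 4.0, 0.0 cfs; ΣQ_DR = 77.00 cfs.
V = ΣQ_DR · Δt = 77.00 × 3600 s = 2.772 × 10^5 ft³.
Over A = 0.175 mi², depth = V / A = 0.682 in.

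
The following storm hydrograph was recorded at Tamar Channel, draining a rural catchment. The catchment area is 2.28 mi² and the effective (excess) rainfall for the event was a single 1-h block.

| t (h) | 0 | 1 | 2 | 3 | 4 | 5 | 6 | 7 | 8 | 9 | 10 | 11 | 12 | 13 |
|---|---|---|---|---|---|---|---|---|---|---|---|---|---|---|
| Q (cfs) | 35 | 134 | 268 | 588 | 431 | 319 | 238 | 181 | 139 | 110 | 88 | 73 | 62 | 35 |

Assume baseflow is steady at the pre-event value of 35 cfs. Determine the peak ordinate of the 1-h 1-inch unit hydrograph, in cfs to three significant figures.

U_p ≈ 368 cfs

Direct runoff: 0.0, 99.0, 233.0, 553.0, 396.0, 284.0, 203.0, 146.0, 104.0, 75.0, 53.0, 38.0, 27.0, 0.0 cfs; ΣQ_DR = 2211 cfs, peak = 553.0 cfs.
Runoff depth d = ΣQ_DR·Δt / A = 2211 × 3600 / (2.28 mi²) = 1.503 in.
The 1-inch UH is the DRH scaled by (1 in)/d, so U_p = 553.0 × 1/1.503 = 368 cfs.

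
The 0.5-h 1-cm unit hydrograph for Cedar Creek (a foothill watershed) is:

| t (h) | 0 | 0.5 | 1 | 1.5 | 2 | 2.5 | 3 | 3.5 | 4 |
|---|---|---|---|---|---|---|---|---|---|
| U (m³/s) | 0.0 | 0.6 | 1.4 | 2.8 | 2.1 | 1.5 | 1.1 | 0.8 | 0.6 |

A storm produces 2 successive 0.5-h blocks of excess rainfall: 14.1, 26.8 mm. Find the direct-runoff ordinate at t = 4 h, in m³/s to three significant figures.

Q ≈ 2.99 m³/s

By discrete convolution, Q_j = Σ (P_i / 10 mm) · U_{j−i}.
At t = 4 h (j=8): Q = (14.1/10)·0.6 + (26.8/10)·0.8 = 2.99 m³/s.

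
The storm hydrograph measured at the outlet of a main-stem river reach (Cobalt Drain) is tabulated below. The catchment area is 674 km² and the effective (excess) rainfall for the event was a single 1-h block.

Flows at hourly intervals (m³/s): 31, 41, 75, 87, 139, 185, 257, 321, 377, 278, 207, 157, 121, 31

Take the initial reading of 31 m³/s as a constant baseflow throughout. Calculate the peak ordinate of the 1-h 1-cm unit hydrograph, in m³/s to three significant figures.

Direct runoff: 0.0, 10.0, 44.0, 56.0, 108.0, 154.0, 226.0, 290.0, 346.0, 247.0, 176.0, 126.0, 90.0, 0.0 m³/s; ΣQ_DR = 1873 m³/s, peak = 346.0 m³/s.
Runoff depth d = ΣQ_DR·Δt / A = 1873 × 3600 / (674 km²) = 10.00 mm.
The 1-cm UH is the DRH scaled by (10 mm)/d, so U_p = 346.0 × 10/10.00 = 346 m³/s.

U_p ≈ 346 m³/s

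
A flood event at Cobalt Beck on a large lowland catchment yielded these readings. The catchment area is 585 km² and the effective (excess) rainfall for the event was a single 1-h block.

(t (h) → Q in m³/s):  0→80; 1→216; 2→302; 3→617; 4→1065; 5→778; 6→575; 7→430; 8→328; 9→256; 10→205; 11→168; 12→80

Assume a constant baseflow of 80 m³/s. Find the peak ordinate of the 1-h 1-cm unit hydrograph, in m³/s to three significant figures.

U_p ≈ 394 m³/s

Direct runoff: 0.0, 136.0, 222.0, 537.0, 985.0, 698.0, 495.0, 350.0, 248.0, 176.0, 125.0, 88.0, 0.0 m³/s; ΣQ_DR = 4060 m³/s, peak = 985.0 m³/s.
Runoff depth d = ΣQ_DR·Δt / A = 4060 × 3600 / (585 km²) = 24.98 mm.
The 1-cm UH is the DRH scaled by (10 mm)/d, so U_p = 985.0 × 10/24.98 = 394 m³/s.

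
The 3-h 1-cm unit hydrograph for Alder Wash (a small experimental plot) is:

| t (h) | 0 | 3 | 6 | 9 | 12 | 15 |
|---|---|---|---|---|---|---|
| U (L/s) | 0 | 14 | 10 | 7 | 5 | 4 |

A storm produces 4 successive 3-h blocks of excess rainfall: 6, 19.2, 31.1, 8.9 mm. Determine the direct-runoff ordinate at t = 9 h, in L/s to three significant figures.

By discrete convolution, Q_j = Σ (P_i / 10 mm) · U_{j−i}.
At t = 9 h (j=3): Q = (6/10)·7 + (19.2/10)·10 + (31.1/10)·14 + (8.9/10)·0 = 66.9 L/s.

Q ≈ 66.9 L/s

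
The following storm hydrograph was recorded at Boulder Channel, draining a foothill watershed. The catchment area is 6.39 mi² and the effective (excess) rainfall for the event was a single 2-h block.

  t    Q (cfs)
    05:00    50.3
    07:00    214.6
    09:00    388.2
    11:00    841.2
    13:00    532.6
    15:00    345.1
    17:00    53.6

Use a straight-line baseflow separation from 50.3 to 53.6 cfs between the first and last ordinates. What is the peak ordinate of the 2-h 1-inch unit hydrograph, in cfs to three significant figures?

U_p ≈ 789 cfs

Direct runoff: 0.00, 163.75, 336.80, 789.25, 480.10, 292.05, 0.00 cfs; ΣQ_DR = 2062 cfs, peak = 789.25 cfs.
Runoff depth d = ΣQ_DR·Δt / A = 2062 × 7200 / (6.39 mi²) = 1.000 in.
The 1-inch UH is the DRH scaled by (1 in)/d, so U_p = 789.25 × 1/1.000 = 789 cfs.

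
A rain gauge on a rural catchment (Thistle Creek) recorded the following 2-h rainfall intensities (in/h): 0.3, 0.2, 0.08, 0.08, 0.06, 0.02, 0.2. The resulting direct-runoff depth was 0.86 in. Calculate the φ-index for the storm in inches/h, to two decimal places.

φ ≈ 0.09 in/h

Only the 3 blocks with intensity above φ contribute runoff: 0.3, 0.2, 0.2 in/h.
Σ(I−φ)·Δt = d  ⇒  (0.3+0.2+0.2 − 3φ)·2 = 0.86
φ = (0.7000 − 0.86/2) / 3 = 0.09 in/h.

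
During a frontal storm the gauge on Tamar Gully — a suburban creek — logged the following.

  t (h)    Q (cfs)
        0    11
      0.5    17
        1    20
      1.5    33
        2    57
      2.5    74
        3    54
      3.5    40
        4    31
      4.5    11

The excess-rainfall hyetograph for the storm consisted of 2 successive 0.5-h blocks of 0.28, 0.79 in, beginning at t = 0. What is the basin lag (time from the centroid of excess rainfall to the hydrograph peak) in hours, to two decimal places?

t_L ≈ 1.88 h

Centroid of excess rainfall: t_c = Σ P_i·t̄_i / ΣP_i = 0.6192 h (block centres at 0.25, 0.75 h).
Hydrograph peak occurs at t = 2.5 h, so basin lag t_L = 2.5 − 0.6192 = 1.88 h.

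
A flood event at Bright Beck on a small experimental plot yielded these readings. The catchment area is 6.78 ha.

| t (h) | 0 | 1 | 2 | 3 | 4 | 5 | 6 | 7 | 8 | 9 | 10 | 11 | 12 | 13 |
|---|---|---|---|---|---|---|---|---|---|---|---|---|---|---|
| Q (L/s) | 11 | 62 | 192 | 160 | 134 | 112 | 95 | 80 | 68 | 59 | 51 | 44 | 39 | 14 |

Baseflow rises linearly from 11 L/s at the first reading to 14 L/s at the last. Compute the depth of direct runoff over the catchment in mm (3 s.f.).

d ≈ 50.2 mm

Direct runoff: 0.00, 50.77, 180.54, 148.31, 122.08, 99.85, 82.62, 67.38, 55.15, 45.92, 37.69, 30.46, 25.23, 0.00 L/s; ΣQ_DR = 946.0 L/s.
V = ΣQ_DR · Δt = 946.0 × 3600 s = 3.406 × 10^6 L.
Over A = 6.78 ha, depth = V / A = 50.2 mm.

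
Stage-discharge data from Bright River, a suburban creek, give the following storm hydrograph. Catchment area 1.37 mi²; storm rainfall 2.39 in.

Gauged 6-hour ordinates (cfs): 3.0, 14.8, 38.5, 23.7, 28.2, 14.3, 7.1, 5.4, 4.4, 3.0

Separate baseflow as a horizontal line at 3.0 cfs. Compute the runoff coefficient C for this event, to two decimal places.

C ≈ 0.32

ΣQ_DR = 112.4 cfs; V = ΣQ_DR·Δt = 2.428 × 10^6 ft³.
Runoff depth d = V / A = 0.7628 in.
C = d / P = 0.7628 / 2.39 = 0.32.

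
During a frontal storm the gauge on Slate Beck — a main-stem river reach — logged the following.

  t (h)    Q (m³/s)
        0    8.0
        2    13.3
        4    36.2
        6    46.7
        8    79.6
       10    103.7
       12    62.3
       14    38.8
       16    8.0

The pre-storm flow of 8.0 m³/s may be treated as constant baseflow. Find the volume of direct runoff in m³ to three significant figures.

Direct-runoff ordinates (Q − Q_b): 0.0, 5.3, 28.2, 38.7, 71.6, 95.7, 54.3, 30.8, 0.0 m³/s.
ΣQ_DR = 324.6 m³/s.
With Δt = 2 h = 7200 s, V = ΣQ_DR · Δt = 324.6 × 7200 = 2.34 × 10^6 m³.

V ≈ 2.34 × 10^6 m³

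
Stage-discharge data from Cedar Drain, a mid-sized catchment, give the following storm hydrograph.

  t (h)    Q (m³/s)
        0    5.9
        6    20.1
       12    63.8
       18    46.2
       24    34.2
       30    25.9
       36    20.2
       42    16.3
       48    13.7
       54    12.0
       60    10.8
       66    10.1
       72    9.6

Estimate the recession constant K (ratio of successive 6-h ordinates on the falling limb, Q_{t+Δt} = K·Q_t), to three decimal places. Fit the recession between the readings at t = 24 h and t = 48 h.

Using the recession-limb readings at t = 24 h and t = 48 h: Q falls from 34.2 to 13.7 m³/s over 4 intervals.
K = (Q₂/Q₁)^(1/4) = (13.7/34.2)^(1/4) = 0.796.

K ≈ 0.796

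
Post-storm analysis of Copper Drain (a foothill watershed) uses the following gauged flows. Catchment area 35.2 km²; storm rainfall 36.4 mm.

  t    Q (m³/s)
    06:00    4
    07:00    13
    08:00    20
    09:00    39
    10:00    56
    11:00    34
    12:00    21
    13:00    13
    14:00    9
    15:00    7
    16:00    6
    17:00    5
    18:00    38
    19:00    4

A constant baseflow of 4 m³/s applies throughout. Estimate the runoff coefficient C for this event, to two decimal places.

ΣQ_DR = 213.0 m³/s; V = ΣQ_DR·Δt = 7.668 × 10^5 m³.
Runoff depth d = V / A = 21.78 mm.
C = d / P = 21.78 / 36.4 = 0.60.

C ≈ 0.60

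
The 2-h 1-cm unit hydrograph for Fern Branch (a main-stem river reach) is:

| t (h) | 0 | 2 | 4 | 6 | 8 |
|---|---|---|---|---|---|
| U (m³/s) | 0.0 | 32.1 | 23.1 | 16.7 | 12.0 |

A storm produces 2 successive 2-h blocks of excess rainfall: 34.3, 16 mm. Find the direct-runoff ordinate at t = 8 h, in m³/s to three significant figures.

By discrete convolution, Q_j = Σ (P_i / 10 mm) · U_{j−i}.
At t = 8 h (j=4): Q = (34.3/10)·12.0 + (16/10)·16.7 = 67.9 m³/s.

Q ≈ 67.9 m³/s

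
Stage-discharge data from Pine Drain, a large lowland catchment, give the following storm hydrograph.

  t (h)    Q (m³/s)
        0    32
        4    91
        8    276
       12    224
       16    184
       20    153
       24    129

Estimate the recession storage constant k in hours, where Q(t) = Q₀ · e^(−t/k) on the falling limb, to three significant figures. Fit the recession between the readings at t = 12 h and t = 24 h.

On the falling limb, Q drops from 224 to 129 m³/s between t = 12 h and t = 24 h (Δt = 12 h).
k = −Δt / ln(Q₂/Q₁) = −12 / ln(129/224) = 21.7 h.

k ≈ 21.7 h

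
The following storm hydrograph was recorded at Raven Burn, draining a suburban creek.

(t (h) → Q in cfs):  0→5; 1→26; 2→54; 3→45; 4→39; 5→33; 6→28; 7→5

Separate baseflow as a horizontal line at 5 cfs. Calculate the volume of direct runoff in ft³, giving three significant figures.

Direct-runoff ordinates (Q − Q_b): 0.0, 21.0, 49.0, 40.0, 34.0, 28.0, 23.0, 0.0 cfs.
ΣQ_DR = 195.0 cfs.
With Δt = 1 h = 3600 s, V = ΣQ_DR · Δt = 195.0 × 3600 = 7.02 × 10^5 ft³.

V ≈ 7.02 × 10^5 ft³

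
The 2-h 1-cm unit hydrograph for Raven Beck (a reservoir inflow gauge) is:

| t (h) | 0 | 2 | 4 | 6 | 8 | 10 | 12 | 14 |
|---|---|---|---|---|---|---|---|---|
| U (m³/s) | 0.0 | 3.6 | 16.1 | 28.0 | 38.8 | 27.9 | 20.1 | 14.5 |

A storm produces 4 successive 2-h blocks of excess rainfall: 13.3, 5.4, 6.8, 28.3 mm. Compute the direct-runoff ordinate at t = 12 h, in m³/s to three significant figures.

By discrete convolution, Q_j = Σ (P_i / 10 mm) · U_{j−i}.
At t = 12 h (j=6): Q = (13.3/10)·20.1 + (5.4/10)·27.9 + (6.8/10)·38.8 + (28.3/10)·28.0 = 147 m³/s.

Q ≈ 147 m³/s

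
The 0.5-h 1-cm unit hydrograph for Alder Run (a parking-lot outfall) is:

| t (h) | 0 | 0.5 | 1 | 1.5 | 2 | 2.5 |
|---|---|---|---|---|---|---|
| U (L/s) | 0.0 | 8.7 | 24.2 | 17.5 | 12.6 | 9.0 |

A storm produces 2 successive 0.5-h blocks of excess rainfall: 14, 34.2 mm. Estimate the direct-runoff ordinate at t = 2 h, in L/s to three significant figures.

By discrete convolution, Q_j = Σ (P_i / 10 mm) · U_{j−i}.
At t = 2 h (j=4): Q = (14/10)·12.6 + (34.2/10)·17.5 = 77.5 L/s.

Q ≈ 77.5 L/s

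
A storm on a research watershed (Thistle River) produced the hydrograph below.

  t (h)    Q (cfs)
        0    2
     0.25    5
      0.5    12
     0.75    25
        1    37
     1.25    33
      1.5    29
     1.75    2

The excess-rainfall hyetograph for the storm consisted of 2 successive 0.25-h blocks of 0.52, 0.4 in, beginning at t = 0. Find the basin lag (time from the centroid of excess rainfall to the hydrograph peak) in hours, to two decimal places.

Centroid of excess rainfall: t_c = Σ P_i·t̄_i / ΣP_i = 0.2337 h (block centres at 0.125, 0.375 h).
Hydrograph peak occurs at t = 1 h, so basin lag t_L = 1 − 0.2337 = 0.77 h.

t_L ≈ 0.77 h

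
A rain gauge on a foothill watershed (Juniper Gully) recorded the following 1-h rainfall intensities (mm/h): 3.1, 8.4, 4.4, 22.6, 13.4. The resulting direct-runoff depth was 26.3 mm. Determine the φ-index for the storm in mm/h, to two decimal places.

Only the 3 blocks with intensity above φ contribute runoff: 8.4, 22.6, 13.4 mm/h.
Σ(I−φ)·Δt = d  ⇒  (8.4+22.6+13.4 − 3φ)·1 = 26.3
φ = (44.40 − 26.3/1) / 3 = 6.03 mm/h.

φ ≈ 6.03 mm/h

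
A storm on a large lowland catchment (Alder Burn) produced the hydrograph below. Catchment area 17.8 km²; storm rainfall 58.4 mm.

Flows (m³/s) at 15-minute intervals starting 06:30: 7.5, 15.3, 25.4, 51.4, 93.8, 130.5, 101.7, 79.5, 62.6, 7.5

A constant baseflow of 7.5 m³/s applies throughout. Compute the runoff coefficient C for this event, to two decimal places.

C ≈ 0.43

ΣQ_DR = 500.2 m³/s; V = ΣQ_DR·Δt = 4.502 × 10^5 m³.
Runoff depth d = V / A = 25.29 mm.
C = d / P = 25.29 / 58.4 = 0.43.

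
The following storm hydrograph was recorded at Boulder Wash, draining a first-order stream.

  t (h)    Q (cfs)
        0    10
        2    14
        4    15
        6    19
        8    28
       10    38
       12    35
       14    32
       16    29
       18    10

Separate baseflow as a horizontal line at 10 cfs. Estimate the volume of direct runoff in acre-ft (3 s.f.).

V ≈ 21.5 acre-ft

Direct-runoff ordinates (Q − Q_b): 0.0, 4.0, 5.0, 9.0, 18.0, 28.0, 25.0, 22.0, 19.0, 0.0 cfs.
ΣQ_DR = 130.0 cfs.
With Δt = 2 h = 7200 s, V = ΣQ_DR · Δt = 130.0 × 7200 = 9.36 × 10^5 ft³ = 21.5 acre-ft.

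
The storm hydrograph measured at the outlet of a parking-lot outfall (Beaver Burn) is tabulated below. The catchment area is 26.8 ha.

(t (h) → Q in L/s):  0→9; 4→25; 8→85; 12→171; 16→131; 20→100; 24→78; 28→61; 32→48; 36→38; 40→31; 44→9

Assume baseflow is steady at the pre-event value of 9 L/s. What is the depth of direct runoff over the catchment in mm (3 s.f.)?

Direct runoff: 0.0, 16.0, 76.0, 162.0, 122.0, 91.0, 69.0, 52.0, 39.0, 29.0, 22.0, 0.0 L/s; ΣQ_DR = 678.0 L/s.
V = ΣQ_DR · Δt = 678.0 × 14400 s = 9.763 × 10^6 L.
Over A = 26.8 ha, depth = V / A = 36.4 mm.

d ≈ 36.4 mm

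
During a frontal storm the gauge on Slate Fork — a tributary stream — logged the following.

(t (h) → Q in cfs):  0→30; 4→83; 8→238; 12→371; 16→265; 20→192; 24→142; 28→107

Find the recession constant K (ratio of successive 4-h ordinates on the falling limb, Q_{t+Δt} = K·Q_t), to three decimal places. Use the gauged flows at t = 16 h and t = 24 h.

K ≈ 0.732

Using the recession-limb readings at t = 16 h and t = 24 h: Q falls from 265 to 142 cfs over 2 intervals.
K = (Q₂/Q₁)^(1/2) = (142/265)^(1/2) = 0.732.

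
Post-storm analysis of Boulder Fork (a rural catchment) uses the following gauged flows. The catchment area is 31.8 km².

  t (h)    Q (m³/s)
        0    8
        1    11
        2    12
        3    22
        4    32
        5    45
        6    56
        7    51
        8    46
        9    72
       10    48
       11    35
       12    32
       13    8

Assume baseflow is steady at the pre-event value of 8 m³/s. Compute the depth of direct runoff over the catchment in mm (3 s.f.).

d ≈ 41.4 mm

Direct runoff: 0.0, 3.0, 4.0, 14.0, 24.0, 37.0, 48.0, 43.0, 38.0, 64.0, 40.0, 27.0, 24.0, 0.0 m³/s; ΣQ_DR = 366.0 m³/s.
V = ΣQ_DR · Δt = 366.0 × 3600 s = 1.318 × 10^6 m³.
Over A = 31.8 km², depth = V / A = 41.4 mm.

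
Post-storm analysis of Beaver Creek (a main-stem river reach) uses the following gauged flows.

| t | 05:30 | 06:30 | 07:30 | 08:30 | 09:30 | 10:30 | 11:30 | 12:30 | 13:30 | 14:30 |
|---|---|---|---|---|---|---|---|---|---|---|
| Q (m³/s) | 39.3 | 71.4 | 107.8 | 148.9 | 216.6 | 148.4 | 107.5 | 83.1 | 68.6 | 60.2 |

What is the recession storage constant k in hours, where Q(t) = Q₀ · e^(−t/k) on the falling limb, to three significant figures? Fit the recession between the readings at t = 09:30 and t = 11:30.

k ≈ 2.85 h

On the falling limb, Q drops from 216.6 to 107.5 m³/s between t = 09:30 and t = 11:30 (Δt = 2 h).
k = −Δt / ln(Q₂/Q₁) = −2 / ln(107.5/216.6) = 2.85 h.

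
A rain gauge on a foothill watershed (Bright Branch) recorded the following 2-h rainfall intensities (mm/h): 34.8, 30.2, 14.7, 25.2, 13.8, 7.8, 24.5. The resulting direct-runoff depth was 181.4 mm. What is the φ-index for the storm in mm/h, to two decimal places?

Only the 6 blocks with intensity above φ contribute runoff: 34.8, 30.2, 14.7, 25.2, 13.8, 24.5 mm/h.
Σ(I−φ)·Δt = d  ⇒  (34.8+30.2+14.7+25.2+13.8+24.5 − 6φ)·2 = 181.4
φ = (143.2 − 181.4/2) / 6 = 8.75 mm/h.

φ ≈ 8.75 mm/h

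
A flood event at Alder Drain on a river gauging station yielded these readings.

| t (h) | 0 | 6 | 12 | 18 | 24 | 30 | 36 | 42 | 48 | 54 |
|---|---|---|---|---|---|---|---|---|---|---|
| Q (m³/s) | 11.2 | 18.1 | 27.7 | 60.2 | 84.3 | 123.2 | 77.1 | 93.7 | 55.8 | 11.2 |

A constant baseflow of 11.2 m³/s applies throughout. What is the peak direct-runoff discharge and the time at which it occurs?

Subtracting baseflow gives direct-runoff ordinates: 0.0, 6.9, 16.5, 49.0, 73.1, 112.0, 65.9, 82.5, 44.6, 0.0 m³/s.
The maximum is 112.0 m³/s, occurring at the reading for t = 30 h.

Q_p = 112.0 m³/s at t = 30 h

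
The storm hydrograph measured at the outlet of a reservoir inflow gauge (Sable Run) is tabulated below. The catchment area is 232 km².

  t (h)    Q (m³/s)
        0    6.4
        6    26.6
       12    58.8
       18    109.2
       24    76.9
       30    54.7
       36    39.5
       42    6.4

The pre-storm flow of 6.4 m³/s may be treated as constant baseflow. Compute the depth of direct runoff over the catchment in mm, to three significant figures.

d ≈ 30.5 mm

Direct runoff: 0.0, 20.2, 52.4, 102.8, 70.5, 48.3, 33.1, 0.0 m³/s; ΣQ_DR = 327.3 m³/s.
V = ΣQ_DR · Δt = 327.3 × 21600 s = 7.070 × 10^6 m³.
Over A = 232 km², depth = V / A = 30.5 mm.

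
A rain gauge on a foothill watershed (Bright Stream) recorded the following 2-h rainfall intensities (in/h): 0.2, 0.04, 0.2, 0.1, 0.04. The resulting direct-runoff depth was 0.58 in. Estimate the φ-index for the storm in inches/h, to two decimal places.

φ ≈ 0.07 in/h

Only the 3 blocks with intensity above φ contribute runoff: 0.2, 0.2, 0.1 in/h.
Σ(I−φ)·Δt = d  ⇒  (0.2+0.2+0.1 − 3φ)·2 = 0.58
φ = (0.5000 − 0.58/2) / 3 = 0.07 in/h.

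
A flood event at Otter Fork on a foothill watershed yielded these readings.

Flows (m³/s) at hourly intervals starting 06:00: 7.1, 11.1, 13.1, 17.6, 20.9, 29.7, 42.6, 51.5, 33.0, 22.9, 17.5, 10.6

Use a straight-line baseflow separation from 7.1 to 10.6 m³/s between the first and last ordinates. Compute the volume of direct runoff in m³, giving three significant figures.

Direct-runoff ordinates (Q − Q_b): 0.00, 3.68, 5.36, 9.55, 12.53, 21.01, 33.59, 42.17, 23.35, 12.94, 7.22, 0.00 m³/s.
ΣQ_DR = 171.4 m³/s.
With Δt = 1 h = 3600 s, V = ΣQ_DR · Δt = 171.4 × 3600 = 6.17 × 10^5 m³.

V ≈ 6.17 × 10^5 m³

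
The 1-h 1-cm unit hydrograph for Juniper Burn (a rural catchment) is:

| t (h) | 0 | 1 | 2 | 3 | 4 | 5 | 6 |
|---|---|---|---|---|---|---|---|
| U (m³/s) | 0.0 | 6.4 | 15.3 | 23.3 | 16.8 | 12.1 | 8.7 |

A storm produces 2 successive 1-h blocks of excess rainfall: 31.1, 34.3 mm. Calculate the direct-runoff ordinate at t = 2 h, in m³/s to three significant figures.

By discrete convolution, Q_j = Σ (P_i / 10 mm) · U_{j−i}.
At t = 2 h (j=2): Q = (31.1/10)·15.3 + (34.3/10)·6.4 = 69.5 m³/s.

Q ≈ 69.5 m³/s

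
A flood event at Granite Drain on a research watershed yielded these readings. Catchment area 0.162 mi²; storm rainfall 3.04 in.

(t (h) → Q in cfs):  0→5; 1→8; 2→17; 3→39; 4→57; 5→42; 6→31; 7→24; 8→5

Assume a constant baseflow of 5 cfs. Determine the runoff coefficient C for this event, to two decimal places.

C ≈ 0.58

ΣQ_DR = 183.0 cfs; V = ΣQ_DR·Δt = 6.588 × 10^5 ft³.
Runoff depth d = V / A = 1.750 in.
C = d / P = 1.750 / 3.04 = 0.58.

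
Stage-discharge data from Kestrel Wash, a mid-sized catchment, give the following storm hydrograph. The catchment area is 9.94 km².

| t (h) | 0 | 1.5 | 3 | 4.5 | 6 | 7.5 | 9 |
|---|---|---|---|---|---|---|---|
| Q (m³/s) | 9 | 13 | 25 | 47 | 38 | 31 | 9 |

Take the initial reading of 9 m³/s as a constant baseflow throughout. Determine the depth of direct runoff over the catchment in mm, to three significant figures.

Direct runoff: 0.0, 4.0, 16.0, 38.0, 29.0, 22.0, 0.0 m³/s; ΣQ_DR = 109.0 m³/s.
V = ΣQ_DR · Δt = 109.0 × 5400 s = 5.886 × 10^5 m³.
Over A = 9.94 km², depth = V / A = 59.2 mm.

d ≈ 59.2 mm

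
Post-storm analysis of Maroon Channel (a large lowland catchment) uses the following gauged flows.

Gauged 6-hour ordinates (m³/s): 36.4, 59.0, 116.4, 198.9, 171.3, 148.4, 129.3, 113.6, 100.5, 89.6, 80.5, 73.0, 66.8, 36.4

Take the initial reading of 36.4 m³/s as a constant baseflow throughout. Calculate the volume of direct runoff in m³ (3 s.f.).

Direct-runoff ordinates (Q − Q_b): 0.0, 22.6, 80.0, 162.5, 134.9, 112.0, 92.9, 77.2, 64.1, 53.2, 44.1, 36.6, 30.4, 0.0 m³/s.
ΣQ_DR = 910.5 m³/s.
With Δt = 6 h = 21600 s, V = ΣQ_DR · Δt = 910.5 × 21600 = 1.97 × 10^7 m³.

V ≈ 1.97 × 10^7 m³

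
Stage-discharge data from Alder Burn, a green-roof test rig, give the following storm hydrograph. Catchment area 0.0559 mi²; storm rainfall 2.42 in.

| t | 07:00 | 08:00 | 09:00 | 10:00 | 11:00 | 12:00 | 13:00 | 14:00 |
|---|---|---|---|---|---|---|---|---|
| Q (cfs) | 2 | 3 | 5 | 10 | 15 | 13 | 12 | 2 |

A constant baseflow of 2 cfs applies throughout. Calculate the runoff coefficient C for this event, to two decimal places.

C ≈ 0.53

ΣQ_DR = 46.00 cfs; V = ΣQ_DR·Δt = 1.656 × 10^5 ft³.
Runoff depth d = V / A = 1.275 in.
C = d / P = 1.275 / 2.42 = 0.53.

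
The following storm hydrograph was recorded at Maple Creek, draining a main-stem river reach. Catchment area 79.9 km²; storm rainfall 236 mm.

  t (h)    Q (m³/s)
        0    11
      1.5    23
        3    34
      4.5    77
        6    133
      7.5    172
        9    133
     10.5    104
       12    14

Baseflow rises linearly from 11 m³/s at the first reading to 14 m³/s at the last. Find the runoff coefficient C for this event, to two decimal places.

ΣQ_DR = 588.5 m³/s; V = ΣQ_DR·Δt = 3.178 × 10^6 m³.
Runoff depth d = V / A = 39.77 mm.
C = d / P = 39.77 / 236 = 0.17.

C ≈ 0.17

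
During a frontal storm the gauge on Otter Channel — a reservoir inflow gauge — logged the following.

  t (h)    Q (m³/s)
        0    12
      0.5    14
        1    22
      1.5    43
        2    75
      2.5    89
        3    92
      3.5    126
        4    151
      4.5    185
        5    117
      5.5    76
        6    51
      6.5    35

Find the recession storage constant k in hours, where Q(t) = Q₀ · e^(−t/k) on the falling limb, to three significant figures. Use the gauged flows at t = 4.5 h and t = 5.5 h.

k ≈ 1.12 h

On the falling limb, Q drops from 185 to 76 m³/s between t = 4.5 h and t = 5.5 h (Δt = 1 h).
k = −Δt / ln(Q₂/Q₁) = −1 / ln(76/185) = 1.12 h.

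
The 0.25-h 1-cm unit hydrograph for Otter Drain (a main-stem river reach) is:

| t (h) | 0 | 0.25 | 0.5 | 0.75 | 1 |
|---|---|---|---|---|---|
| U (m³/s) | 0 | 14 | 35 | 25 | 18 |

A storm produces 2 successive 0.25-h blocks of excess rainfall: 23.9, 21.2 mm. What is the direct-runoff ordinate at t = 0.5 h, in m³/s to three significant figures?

By discrete convolution, Q_j = Σ (P_i / 10 mm) · U_{j−i}.
At t = 0.5 h (j=2): Q = (23.9/10)·35 + (21.2/10)·14 = 113 m³/s.

Q ≈ 113 m³/s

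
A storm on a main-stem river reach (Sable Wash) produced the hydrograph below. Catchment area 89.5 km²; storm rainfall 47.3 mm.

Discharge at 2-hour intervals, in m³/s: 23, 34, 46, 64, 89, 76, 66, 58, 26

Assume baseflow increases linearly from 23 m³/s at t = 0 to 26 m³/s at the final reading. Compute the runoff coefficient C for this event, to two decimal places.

C ≈ 0.44

ΣQ_DR = 261.5 m³/s; V = ΣQ_DR·Δt = 1.883 × 10^6 m³.
Runoff depth d = V / A = 21.04 mm.
C = d / P = 21.04 / 47.3 = 0.44.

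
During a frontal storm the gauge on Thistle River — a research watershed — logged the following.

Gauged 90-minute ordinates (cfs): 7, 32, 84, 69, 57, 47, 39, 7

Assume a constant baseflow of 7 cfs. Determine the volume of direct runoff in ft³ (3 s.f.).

Direct-runoff ordinates (Q − Q_b): 0.0, 25.0, 77.0, 62.0, 50.0, 40.0, 32.0, 0.0 cfs.
ΣQ_DR = 286.0 cfs.
With Δt = 1.5 h = 5400 s, V = ΣQ_DR · Δt = 286.0 × 5400 = 1.54 × 10^6 ft³.

V ≈ 1.54 × 10^6 ft³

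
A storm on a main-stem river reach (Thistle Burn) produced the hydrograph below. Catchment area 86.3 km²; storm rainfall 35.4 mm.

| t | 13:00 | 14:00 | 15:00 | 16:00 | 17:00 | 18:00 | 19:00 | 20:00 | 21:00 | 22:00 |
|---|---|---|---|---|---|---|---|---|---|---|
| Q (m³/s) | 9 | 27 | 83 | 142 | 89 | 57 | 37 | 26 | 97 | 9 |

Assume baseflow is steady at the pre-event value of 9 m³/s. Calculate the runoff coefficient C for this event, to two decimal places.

C ≈ 0.57

ΣQ_DR = 486.0 m³/s; V = ΣQ_DR·Δt = 1.750 × 10^6 m³.
Runoff depth d = V / A = 20.27 mm.
C = d / P = 20.27 / 35.4 = 0.57.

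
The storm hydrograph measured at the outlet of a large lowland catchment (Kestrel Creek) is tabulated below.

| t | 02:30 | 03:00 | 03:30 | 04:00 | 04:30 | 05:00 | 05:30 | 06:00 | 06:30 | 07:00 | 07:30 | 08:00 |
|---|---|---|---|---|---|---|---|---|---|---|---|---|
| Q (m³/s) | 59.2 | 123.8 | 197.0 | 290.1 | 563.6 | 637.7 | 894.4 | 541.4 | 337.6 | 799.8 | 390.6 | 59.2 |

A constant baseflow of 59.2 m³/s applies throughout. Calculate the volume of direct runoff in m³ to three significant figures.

Direct-runoff ordinates (Q − Q_b): 0.0, 64.6, 137.8, 230.9, 504.4, 578.5, 835.2, 482.2, 278.4, 740.6, 331.4, 0.0 m³/s.
ΣQ_DR = 4184 m³/s.
With Δt = 0.5 h = 1800 s, V = ΣQ_DR · Δt = 4184 × 1800 = 7.53 × 10^6 m³.

V ≈ 7.53 × 10^6 m³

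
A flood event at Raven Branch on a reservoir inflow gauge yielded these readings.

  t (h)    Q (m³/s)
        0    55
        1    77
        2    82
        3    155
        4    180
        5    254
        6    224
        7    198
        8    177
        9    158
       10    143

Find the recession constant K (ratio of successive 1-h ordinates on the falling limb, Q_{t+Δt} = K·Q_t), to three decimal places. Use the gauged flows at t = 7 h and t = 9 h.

Using the recession-limb readings at t = 7 h and t = 9 h: Q falls from 198 to 158 m³/s over 2 intervals.
K = (Q₂/Q₁)^(1/2) = (158/198)^(1/2) = 0.893.

K ≈ 0.893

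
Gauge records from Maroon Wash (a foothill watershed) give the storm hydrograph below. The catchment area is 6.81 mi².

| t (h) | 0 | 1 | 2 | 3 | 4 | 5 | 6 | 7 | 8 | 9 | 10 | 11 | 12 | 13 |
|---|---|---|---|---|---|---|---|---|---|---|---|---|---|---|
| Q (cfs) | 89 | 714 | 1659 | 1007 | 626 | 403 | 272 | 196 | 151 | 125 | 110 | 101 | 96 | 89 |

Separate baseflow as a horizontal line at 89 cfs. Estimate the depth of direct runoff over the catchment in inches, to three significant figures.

d ≈ 0.999 in

Direct runoff: 0.0, 625.0, 1570.0, 918.0, 537.0, 314.0, 183.0, 107.0, 62.0, 36.0, 21.0, 12.0, 7.0, 0.0 cfs; ΣQ_DR = 4392 cfs.
V = ΣQ_DR · Δt = 4392 × 3600 s = 1.581 × 10^7 ft³.
Over A = 6.81 mi², depth = V / A = 0.999 in.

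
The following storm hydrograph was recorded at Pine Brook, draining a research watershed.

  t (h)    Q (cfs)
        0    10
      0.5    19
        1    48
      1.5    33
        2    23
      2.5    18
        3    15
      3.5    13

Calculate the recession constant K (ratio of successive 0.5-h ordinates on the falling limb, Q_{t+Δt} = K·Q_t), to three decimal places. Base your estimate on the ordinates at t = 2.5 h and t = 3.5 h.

Using the recession-limb readings at t = 2.5 h and t = 3.5 h: Q falls from 18 to 13 cfs over 2 intervals.
K = (Q₂/Q₁)^(1/2) = (13/18)^(1/2) = 0.850.

K ≈ 0.850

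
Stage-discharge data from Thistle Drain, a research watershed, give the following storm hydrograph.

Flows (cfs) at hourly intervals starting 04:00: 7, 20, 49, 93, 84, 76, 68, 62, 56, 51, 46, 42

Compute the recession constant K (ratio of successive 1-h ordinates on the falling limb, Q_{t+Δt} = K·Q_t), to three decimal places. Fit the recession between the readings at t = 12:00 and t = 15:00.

K ≈ 0.909

Using the recession-limb readings at t = 12:00 and t = 15:00: Q falls from 56 to 42 cfs over 3 intervals.
K = (Q₂/Q₁)^(1/3) = (42/56)^(1/3) = 0.909.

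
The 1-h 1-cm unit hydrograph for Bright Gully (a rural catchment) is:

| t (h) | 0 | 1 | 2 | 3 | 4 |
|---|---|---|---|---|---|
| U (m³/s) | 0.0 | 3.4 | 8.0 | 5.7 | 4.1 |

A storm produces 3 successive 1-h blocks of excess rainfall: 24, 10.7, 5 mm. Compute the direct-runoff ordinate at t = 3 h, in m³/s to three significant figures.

Q ≈ 23.9 m³/s

By discrete convolution, Q_j = Σ (P_i / 10 mm) · U_{j−i}.
At t = 3 h (j=3): Q = (24/10)·5.7 + (10.7/10)·8.0 + (5/10)·3.4 = 23.9 m³/s.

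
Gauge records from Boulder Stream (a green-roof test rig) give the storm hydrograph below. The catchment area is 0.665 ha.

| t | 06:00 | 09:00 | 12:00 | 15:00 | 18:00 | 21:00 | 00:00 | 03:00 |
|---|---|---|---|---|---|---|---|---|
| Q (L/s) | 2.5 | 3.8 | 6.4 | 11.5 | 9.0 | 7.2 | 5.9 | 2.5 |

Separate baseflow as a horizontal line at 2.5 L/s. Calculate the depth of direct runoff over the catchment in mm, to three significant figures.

d ≈ 46.8 mm

Direct runoff: 0.0, 1.3, 3.9, 9.0, 6.5, 4.7, 3.4, 0.0 L/s; ΣQ_DR = 28.80 L/s.
V = ΣQ_DR · Δt = 28.80 × 10800 s = 3.110 × 10^5 L.
Over A = 0.665 ha, depth = V / A = 46.8 mm.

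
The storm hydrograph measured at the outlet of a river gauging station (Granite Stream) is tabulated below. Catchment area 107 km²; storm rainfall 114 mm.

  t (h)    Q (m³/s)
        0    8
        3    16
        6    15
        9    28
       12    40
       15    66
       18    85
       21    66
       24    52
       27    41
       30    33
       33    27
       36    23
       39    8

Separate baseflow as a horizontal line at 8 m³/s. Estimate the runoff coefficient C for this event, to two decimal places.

ΣQ_DR = 396.0 m³/s; V = ΣQ_DR·Δt = 4.277 × 10^6 m³.
Runoff depth d = V / A = 39.97 mm.
C = d / P = 39.97 / 114 = 0.35.

C ≈ 0.35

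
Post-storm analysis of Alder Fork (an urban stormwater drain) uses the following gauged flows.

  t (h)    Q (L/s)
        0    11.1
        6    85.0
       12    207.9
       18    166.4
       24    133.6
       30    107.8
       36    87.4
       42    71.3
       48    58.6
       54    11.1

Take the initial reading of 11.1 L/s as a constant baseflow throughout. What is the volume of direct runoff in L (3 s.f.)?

Direct-runoff ordinates (Q − Q_b): 0.0, 73.9, 196.8, 155.3, 122.5, 96.7, 76.3, 60.2, 47.5, 0.0 L/s.
ΣQ_DR = 829.2 L/s.
With Δt = 6 h = 21600 s, V = ΣQ_DR · Δt = 829.2 × 21600 = 1.79 × 10^7 L.

V ≈ 1.79 × 10^7 L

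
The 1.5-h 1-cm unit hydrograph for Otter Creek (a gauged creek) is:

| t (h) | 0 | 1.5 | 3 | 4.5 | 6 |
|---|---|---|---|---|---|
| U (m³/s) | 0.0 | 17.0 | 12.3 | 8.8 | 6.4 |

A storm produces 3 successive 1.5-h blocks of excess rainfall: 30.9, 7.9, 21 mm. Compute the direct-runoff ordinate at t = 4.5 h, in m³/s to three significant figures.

By discrete convolution, Q_j = Σ (P_i / 10 mm) · U_{j−i}.
At t = 4.5 h (j=3): Q = (30.9/10)·8.8 + (7.9/10)·12.3 + (21/10)·17.0 = 72.6 m³/s.

Q ≈ 72.6 m³/s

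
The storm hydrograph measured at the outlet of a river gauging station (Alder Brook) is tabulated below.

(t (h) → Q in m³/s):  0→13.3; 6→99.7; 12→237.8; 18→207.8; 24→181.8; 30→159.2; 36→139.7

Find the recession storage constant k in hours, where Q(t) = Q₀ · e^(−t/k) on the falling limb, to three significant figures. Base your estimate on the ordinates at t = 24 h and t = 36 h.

On the falling limb, Q drops from 181.8 to 139.7 m³/s between t = 24 h and t = 36 h (Δt = 12 h).
k = −Δt / ln(Q₂/Q₁) = −12 / ln(139.7/181.8) = 45.6 h.

k ≈ 45.6 h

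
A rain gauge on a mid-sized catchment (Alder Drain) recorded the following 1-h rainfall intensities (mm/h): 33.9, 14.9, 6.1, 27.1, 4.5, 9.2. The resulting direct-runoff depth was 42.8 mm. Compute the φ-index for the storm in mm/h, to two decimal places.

Only the 3 blocks with intensity above φ contribute runoff: 33.9, 14.9, 27.1 mm/h.
Σ(I−φ)·Δt = d  ⇒  (33.9+14.9+27.1 − 3φ)·1 = 42.8
φ = (75.90 − 42.8/1) / 3 = 11.03 mm/h.

φ ≈ 11.03 mm/h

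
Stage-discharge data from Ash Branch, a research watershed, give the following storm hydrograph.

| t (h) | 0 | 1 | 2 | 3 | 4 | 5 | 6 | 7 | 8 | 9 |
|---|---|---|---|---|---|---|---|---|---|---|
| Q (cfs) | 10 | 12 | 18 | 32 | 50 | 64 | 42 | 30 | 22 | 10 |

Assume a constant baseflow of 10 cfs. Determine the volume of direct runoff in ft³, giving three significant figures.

V ≈ 6.84 × 10^5 ft³

Direct-runoff ordinates (Q − Q_b): 0.0, 2.0, 8.0, 22.0, 40.0, 54.0, 32.0, 20.0, 12.0, 0.0 cfs.
ΣQ_DR = 190.0 cfs.
With Δt = 1 h = 3600 s, V = ΣQ_DR · Δt = 190.0 × 3600 = 6.84 × 10^5 ft³.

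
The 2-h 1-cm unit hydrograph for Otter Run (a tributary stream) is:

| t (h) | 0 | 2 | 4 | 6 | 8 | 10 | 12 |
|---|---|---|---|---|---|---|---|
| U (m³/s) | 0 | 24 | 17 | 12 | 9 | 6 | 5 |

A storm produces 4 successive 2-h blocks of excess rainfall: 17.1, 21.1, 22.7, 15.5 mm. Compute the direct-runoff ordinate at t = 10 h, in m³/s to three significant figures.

By discrete convolution, Q_j = Σ (P_i / 10 mm) · U_{j−i}.
At t = 10 h (j=5): Q = (17.1/10)·6 + (21.1/10)·9 + (22.7/10)·12 + (15.5/10)·17 = 82.8 m³/s.

Q ≈ 82.8 m³/s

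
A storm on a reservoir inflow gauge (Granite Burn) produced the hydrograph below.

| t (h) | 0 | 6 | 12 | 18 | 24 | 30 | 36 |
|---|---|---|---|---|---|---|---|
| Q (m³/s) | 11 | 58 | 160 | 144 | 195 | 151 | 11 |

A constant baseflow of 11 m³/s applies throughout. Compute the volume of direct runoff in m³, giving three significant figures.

Direct-runoff ordinates (Q − Q_b): 0.0, 47.0, 149.0, 133.0, 184.0, 140.0, 0.0 m³/s.
ΣQ_DR = 653.0 m³/s.
With Δt = 6 h = 21600 s, V = ΣQ_DR · Δt = 653.0 × 21600 = 1.41 × 10^7 m³.

V ≈ 1.41 × 10^7 m³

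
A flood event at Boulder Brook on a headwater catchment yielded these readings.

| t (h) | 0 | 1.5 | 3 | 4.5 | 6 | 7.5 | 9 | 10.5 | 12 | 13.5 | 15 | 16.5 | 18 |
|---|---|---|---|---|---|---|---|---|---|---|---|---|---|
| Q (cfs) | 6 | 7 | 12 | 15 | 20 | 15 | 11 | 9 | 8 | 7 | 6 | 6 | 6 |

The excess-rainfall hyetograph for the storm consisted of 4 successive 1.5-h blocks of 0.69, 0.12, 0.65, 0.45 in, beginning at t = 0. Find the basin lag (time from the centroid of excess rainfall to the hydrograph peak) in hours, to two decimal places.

Centroid of excess rainfall: t_c = Σ P_i·t̄_i / ΣP_i = 2.9254 h (block centres at 0.75, 2.25, 3.75, 5.25 h).
Hydrograph peak occurs at t = 6 h, so basin lag t_L = 6 − 2.9254 = 3.07 h.

t_L ≈ 3.07 h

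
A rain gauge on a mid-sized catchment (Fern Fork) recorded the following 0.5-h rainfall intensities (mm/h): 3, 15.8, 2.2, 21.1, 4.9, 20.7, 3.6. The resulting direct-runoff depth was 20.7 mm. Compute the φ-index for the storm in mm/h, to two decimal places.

Only the 3 blocks with intensity above φ contribute runoff: 15.8, 21.1, 20.7 mm/h.
Σ(I−φ)·Δt = d  ⇒  (15.8+21.1+20.7 − 3φ)·0.5 = 20.7
φ = (57.60 − 20.7/0.5) / 3 = 5.40 mm/h.

φ ≈ 5.40 mm/h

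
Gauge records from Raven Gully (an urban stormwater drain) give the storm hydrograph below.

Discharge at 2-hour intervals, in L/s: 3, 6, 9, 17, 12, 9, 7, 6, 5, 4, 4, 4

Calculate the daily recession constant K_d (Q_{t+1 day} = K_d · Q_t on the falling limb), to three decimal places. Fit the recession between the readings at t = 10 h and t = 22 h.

Between t = 10 h and t = 22 h the flow falls from 9 to 4 L/s over 6×2 h = 12 h.
Per-interval ratio K = (4/9)^(1/6) = 0.8736; K_d = K^(24/2) = 0.198.

K_d ≈ 0.198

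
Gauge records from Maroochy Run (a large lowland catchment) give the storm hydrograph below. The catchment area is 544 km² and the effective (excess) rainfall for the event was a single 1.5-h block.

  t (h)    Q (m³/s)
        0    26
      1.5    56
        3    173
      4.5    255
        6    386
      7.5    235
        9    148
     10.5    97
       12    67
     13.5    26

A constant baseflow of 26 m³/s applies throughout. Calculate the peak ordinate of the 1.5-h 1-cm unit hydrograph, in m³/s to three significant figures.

Direct runoff: 0.0, 30.0, 147.0, 229.0, 360.0, 209.0, 122.0, 71.0, 41.0, 0.0 m³/s; ΣQ_DR = 1209 m³/s, peak = 360.0 m³/s.
Runoff depth d = ΣQ_DR·Δt / A = 1209 × 5400 / (544 km²) = 12.00 mm.
The 1-cm UH is the DRH scaled by (10 mm)/d, so U_p = 360.0 × 10/12.00 = 300 m³/s.

U_p ≈ 300 m³/s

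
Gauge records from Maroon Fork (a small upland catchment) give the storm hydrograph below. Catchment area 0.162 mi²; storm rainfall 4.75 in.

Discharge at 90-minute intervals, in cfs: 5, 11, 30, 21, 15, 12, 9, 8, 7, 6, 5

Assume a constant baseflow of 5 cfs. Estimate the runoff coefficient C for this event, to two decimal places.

C ≈ 0.22

ΣQ_DR = 74.00 cfs; V = ΣQ_DR·Δt = 3.996 × 10^5 ft³.
Runoff depth d = V / A = 1.062 in.
C = d / P = 1.062 / 4.75 = 0.22.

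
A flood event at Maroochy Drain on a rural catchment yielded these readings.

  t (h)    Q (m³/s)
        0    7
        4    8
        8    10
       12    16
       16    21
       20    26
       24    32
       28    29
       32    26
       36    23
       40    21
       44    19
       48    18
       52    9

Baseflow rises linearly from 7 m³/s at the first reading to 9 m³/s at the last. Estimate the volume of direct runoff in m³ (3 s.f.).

Direct-runoff ordinates (Q − Q_b): 0.00, 0.85, 2.69, 8.54, 13.38, 18.23, 24.08, 20.92, 17.77, 14.62, 12.46, 10.31, 9.15, 0.00 m³/s.
ΣQ_DR = 153.0 m³/s.
With Δt = 4 h = 14400 s, V = ΣQ_DR · Δt = 153.0 × 14400 = 2.20 × 10^6 m³.

V ≈ 2.20 × 10^6 m³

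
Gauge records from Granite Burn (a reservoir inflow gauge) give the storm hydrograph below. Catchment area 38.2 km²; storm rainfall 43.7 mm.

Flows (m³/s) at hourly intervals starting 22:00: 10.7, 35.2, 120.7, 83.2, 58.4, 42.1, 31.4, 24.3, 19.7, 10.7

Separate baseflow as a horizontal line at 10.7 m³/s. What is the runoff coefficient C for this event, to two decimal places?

C ≈ 0.71

ΣQ_DR = 329.4 m³/s; V = ΣQ_DR·Δt = 1.186 × 10^6 m³.
Runoff depth d = V / A = 31.04 mm.
C = d / P = 31.04 / 43.7 = 0.71.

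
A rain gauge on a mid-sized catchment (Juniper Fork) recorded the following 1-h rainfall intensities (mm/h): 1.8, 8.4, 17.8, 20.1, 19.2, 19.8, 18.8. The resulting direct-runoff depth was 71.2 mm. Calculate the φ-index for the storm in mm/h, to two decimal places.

Only the 6 blocks with intensity above φ contribute runoff: 8.4, 17.8, 20.1, 19.2, 19.8, 18.8 mm/h.
Σ(I−φ)·Δt = d  ⇒  (8.4+17.8+20.1+19.2+19.8+18.8 − 6φ)·1 = 71.2
φ = (104.1 − 71.2/1) / 6 = 5.48 mm/h.

φ ≈ 5.48 mm/h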